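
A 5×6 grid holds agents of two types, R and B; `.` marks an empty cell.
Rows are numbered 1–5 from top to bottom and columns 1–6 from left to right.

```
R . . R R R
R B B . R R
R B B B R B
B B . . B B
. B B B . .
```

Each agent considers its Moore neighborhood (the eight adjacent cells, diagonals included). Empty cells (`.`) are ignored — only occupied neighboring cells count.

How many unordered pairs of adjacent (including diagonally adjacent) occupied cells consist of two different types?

Scan each occupied cell's neighbors to the right and below (and the two forward diagonals) so each pair is counted once.
From row 1: 2 unlike of 10 pairs (running 2/10).
From row 2: 6 unlike of 16 pairs (running 8/26).
From row 3: 7 unlike of 15 pairs (running 15/41).
From row 4: 0 unlike of 6 pairs (running 15/47).
From row 5: 0 unlike of 2 pairs (running 15/49).
Total adjacent occupied pairs: 49; unlike-type pairs: 15.

15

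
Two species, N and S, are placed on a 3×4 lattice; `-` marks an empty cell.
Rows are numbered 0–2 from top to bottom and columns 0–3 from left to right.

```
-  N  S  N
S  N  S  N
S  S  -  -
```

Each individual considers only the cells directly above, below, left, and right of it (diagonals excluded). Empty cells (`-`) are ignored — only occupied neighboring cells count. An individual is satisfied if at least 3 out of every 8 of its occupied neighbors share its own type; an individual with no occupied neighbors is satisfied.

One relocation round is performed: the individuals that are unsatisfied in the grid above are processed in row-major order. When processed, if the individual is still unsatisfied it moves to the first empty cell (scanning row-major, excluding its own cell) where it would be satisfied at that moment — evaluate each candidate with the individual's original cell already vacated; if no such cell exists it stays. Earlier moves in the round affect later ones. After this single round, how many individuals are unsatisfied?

1

Initially unsatisfied (in order): (0,2), (1,1), (1,2).
  (0,2) → (0,0).
  (1,1) → (0,2).
  (1,2) → (1,1).
Resulting grid:
S N N N
S S - N
S S - -
Unsatisfied now: (0,1).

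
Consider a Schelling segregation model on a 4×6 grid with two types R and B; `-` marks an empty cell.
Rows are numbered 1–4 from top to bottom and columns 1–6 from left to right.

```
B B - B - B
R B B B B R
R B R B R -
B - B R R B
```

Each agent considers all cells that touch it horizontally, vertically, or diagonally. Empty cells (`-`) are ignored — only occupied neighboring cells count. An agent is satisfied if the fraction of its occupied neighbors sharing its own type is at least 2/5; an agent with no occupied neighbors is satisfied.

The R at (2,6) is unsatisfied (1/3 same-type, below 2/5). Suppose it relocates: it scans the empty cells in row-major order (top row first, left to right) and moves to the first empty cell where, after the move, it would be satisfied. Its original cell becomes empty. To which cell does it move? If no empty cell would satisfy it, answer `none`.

Vacating (2,6). Empty cells in order:
  (1,3): 0/5 same-type → still unsatisfied.
  (1,5): 0/4 same-type → still unsatisfied.
  (3,6): 2/4 same-type → satisfied — stop here.

(3,6)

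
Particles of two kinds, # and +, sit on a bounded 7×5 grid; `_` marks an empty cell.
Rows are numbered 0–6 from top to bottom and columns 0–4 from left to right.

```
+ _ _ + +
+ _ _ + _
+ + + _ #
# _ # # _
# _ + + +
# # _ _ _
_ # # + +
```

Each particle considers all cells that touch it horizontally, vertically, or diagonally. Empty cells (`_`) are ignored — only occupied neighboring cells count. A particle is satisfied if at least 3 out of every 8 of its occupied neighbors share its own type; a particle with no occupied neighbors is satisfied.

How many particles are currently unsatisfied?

4

(0,0)+ 1/1 satisfied
(0,3)+ 2/2 satisfied
(0,4)+ 2/2 satisfied
(1,0)+ 3/3 satisfied
(1,3)+ 3/4 satisfied
(2,0)+ 2/3 satisfied
(2,1)+ 3/5 satisfied
(2,2)+ 2/4 satisfied
(2,4)# 1/2 satisfied
(3,0)# 1/3 not
(3,2)# 1/5 not
(3,3)# 2/6 not
(4,0)# 3/3 satisfied
(4,2)+ 1/4 not
(4,3)+ 2/4 satisfied
(4,4)+ 1/2 satisfied
(5,0)# 3/3 satisfied
(5,1)# 4/5 satisfied
(6,1)# 3/3 satisfied
(6,2)# 2/3 satisfied
(6,3)+ 1/2 satisfied
(6,4)+ 1/1 satisfied
Unsatisfied: (3,0), (3,2), (3,3), (4,2) — 4 in total.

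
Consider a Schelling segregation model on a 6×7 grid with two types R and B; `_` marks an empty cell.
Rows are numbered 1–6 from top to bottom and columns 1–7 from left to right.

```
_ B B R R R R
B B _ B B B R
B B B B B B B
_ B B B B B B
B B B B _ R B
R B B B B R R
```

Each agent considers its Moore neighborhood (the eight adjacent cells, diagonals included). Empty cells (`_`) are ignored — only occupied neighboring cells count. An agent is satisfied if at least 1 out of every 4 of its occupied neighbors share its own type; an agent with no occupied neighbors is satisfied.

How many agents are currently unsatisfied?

Row 1: (1,2)B 3/3 ✓ · (1,3)B 3/4 ✓ · (1,4)R 1/4 ✓ · (1,5)R 2/5 ✓ · (1,6)R 3/5 ✓ · (1,7)R 2/3 ✓
Row 2: (2,1)B 4/4 ✓ · (2,2)B 6/6 ✓ · (2,4)B 5/7 ✓ · (2,5)B 5/8 ✓ · (2,6)B 4/8 ✓ · (2,7)R 2/5 ✓
Row 3: (3,1)B 4/4 ✓ · (3,2)B 6/6 ✓ · (3,3)B 7/7 ✓ · (3,4)B 7/7 ✓ · (3,5)B 8/8 ✓ · (3,6)B 7/8 ✓ · (3,7)B 4/5 ✓
Row 4: (4,2)B 7/7 ✓ · (4,3)B 8/8 ✓ · (4,4)B 7/7 ✓ · (4,5)B 6/7 ✓ · (4,6)B 6/7 ✓ · (4,7)B 4/5 ✓
Row 5: (5,1)B 3/4 ✓ · (5,2)B 6/7 ✓ · (5,3)B 8/8 ✓ · (5,4)B 7/7 ✓ · (5,6)R 2/7 ✓ · (5,7)B 2/5 ✓
Row 6: (6,1)R 0/3 ✗ · (6,2)B 4/5 ✓ · (6,3)B 5/5 ✓ · (6,4)B 4/4 ✓ · (6,5)B 2/4 ✓ · (6,6)R 2/4 ✓ · (6,7)R 2/3 ✓
Unsatisfied: (6,1) — 1 in total.

1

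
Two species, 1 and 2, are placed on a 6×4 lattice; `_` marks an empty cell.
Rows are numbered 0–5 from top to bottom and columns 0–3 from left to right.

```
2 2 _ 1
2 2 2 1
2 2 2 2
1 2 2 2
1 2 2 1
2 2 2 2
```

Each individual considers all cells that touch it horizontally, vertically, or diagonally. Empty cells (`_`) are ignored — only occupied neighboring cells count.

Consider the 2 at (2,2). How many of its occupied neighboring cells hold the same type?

Occupied neighbors of (2,2): (1,1)=2, (1,2)=2, (1,3)=1, (2,1)=2, (2,3)=2, (3,1)=2, (3,2)=2, (3,3)=2.
Same type (2): 7 of 8.

7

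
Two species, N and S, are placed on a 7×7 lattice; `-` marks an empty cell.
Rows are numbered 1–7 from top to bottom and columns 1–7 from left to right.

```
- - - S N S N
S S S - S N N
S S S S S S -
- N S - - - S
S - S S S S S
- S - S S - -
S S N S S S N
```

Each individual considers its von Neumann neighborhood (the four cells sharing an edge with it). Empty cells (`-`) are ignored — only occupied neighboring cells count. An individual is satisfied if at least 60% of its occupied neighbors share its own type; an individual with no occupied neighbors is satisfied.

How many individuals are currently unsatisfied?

11

(1,4)S 0/1 ✗
(1,5)N 0/3 ✗
(1,6)S 0/3 ✗
(1,7)N 1/2 ✗
(2,1)S 2/2 ✓
(2,2)S 3/3 ✓
(2,3)S 2/2 ✓
(2,5)S 1/3 ✗
(2,6)N 1/4 ✗
(2,7)N 2/2 ✓
(3,1)S 2/2 ✓
(3,2)S 3/4 ✓
(3,3)S 4/4 ✓
(3,4)S 2/2 ✓
(3,5)S 3/3 ✓
(3,6)S 1/2 ✗
(4,2)N 0/2 ✗
(4,3)S 2/3 ✓
(4,7)S 1/1 ✓
(5,1)S 0/0 ✓
(5,3)S 2/2 ✓
(5,4)S 3/3 ✓
(5,5)S 3/3 ✓
(5,6)S 2/2 ✓
(5,7)S 2/2 ✓
(6,2)S 1/1 ✓
(6,4)S 3/3 ✓
(6,5)S 3/3 ✓
(7,1)S 1/1 ✓
(7,2)S 2/3 ✓
(7,3)N 0/2 ✗
(7,4)S 2/3 ✓
(7,5)S 3/3 ✓
(7,6)S 1/2 ✗
(7,7)N 0/1 ✗
Unsatisfied: (1,4), (1,5), (1,6), (1,7), (2,5), (2,6), (3,6), (4,2), (7,3), (7,6), (7,7) — 11 in total.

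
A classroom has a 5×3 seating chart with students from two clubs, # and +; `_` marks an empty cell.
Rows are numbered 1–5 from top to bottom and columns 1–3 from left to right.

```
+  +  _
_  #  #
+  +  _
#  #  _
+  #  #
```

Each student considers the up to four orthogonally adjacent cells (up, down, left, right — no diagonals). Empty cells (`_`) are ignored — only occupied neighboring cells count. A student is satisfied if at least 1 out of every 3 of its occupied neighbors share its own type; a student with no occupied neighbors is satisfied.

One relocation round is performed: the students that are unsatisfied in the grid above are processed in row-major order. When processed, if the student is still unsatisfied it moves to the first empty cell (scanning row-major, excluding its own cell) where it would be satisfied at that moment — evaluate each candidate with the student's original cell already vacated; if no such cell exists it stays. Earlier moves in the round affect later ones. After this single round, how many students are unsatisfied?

Initially unsatisfied (in order): (5,1).
  (5,1) → (1,3).
Resulting grid:
+ + +
_ # #
+ + _
# # _
_ # #
All satisfied now.

0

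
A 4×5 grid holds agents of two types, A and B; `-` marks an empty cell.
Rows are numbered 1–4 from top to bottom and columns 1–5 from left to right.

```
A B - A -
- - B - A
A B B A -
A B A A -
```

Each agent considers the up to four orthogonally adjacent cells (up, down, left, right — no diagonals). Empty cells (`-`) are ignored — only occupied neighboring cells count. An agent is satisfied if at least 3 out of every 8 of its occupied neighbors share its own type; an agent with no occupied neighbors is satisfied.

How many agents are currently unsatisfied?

(1,1)A 0/1 ✗
(1,2)B 0/1 ✗
(1,4)A 0/0 ✓
(2,3)B 1/1 ✓
(2,5)A 0/0 ✓
(3,1)A 1/2 ✓
(3,2)B 2/3 ✓
(3,3)B 2/4 ✓
(3,4)A 1/2 ✓
(4,1)A 1/2 ✓
(4,2)B 1/3 ✗
(4,3)A 1/3 ✗
(4,4)A 2/2 ✓
Unsatisfied: (1,1), (1,2), (4,2), (4,3) — 4 in total.

4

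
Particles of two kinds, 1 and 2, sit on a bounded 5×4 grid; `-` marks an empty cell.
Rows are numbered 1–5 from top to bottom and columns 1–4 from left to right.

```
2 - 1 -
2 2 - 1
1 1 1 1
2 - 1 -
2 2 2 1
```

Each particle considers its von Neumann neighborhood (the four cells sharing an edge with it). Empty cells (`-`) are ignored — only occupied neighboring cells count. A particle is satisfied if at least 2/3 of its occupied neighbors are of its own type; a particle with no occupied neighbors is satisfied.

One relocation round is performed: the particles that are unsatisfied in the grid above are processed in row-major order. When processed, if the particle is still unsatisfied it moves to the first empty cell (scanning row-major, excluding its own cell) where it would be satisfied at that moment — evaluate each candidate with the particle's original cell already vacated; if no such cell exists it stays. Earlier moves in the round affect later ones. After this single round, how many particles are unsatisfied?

Initially unsatisfied (in order): (2,2), (3,1), (4,1), (4,3), (5,3), (5,4).
  (2,2): no empty cell satisfies it; stays.
  (3,1) → (1,4).
  (4,1): now satisfied by earlier moves; stays.
  (4,3) → (2,3).
  (5,3) → (1,2).
  (5,4): now satisfied by earlier moves; stays.
Resulting grid:
2 2 1 1
2 2 1 1
- 1 1 1
2 - - -
2 2 - 1
Unsatisfied now: (2,2), (3,2).

2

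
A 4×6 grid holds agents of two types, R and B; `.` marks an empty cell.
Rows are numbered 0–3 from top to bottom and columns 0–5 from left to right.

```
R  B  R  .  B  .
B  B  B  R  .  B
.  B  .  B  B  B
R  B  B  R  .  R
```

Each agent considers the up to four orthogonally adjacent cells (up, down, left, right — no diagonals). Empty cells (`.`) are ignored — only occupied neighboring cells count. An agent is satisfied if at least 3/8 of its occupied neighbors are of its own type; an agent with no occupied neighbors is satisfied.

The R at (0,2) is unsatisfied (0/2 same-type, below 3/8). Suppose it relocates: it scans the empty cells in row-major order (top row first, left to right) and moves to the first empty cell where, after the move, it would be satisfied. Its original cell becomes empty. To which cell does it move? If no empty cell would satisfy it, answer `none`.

Vacating (0,2). Empty cells in order:
  (0,3): 1/2 same-type → satisfied — stop here.

(0,3)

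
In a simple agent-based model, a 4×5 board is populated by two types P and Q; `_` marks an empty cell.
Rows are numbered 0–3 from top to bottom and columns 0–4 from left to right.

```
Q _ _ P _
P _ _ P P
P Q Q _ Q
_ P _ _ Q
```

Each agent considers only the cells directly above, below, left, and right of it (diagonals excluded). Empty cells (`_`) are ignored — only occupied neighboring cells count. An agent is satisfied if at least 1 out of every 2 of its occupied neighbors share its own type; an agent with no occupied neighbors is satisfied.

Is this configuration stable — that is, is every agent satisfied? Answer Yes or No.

Row 0: (0,0)Q 0/1 unhappy · (0,3)P 1/1 ok
Row 1: (1,0)P 1/2 ok · (1,3)P 2/2 ok · (1,4)P 1/2 ok
Row 2: (2,0)P 1/2 ok · (2,1)Q 1/3 unhappy · (2,2)Q 1/1 ok · (2,4)Q 1/2 ok
Row 3: (3,1)P 0/1 unhappy · (3,4)Q 1/1 ok
For instance (0,0) has only 0/1 same-type neighbors, below 1/2.

No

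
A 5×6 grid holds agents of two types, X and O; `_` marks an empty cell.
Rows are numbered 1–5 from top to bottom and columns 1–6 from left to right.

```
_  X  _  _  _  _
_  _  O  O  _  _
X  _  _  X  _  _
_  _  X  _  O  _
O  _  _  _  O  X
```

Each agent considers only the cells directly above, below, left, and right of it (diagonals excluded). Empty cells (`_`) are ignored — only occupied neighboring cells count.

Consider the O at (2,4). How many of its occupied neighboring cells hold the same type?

1

Occupied neighbors of (2,4): (3,4)=X, (2,3)=O.
Same type (O): 1 of 2.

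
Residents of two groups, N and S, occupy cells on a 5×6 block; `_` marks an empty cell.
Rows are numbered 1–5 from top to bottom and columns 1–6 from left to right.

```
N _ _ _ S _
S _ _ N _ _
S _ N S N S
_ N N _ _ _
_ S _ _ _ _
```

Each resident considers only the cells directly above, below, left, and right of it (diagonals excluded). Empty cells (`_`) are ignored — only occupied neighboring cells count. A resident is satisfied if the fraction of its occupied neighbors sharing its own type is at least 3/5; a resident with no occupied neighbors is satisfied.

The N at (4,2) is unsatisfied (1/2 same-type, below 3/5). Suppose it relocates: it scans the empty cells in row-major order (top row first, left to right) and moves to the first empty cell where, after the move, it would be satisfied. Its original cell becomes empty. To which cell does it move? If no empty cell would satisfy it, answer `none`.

Vacating (4,2). Empty cells in order:
  (1,2): 1/1 same-type → satisfied — stop here.

(1,2)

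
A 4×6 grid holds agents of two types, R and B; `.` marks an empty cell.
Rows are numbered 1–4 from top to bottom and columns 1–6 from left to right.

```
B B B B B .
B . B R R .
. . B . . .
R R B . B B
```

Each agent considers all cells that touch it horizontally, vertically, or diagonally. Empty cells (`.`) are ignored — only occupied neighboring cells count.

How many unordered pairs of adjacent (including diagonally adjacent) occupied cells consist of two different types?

Scan each occupied cell's neighbors to the right and below (and the two forward diagonals) so each pair is counted once.
From row 1: 5 unlike of 14 pairs (running 5/14).
From row 2: 2 unlike of 4 pairs (running 7/18).
From row 3: 1 unlike of 2 pairs (running 8/20).
From row 4: 1 unlike of 3 pairs (running 9/23).
Total adjacent occupied pairs: 23; unlike-type pairs: 9.

9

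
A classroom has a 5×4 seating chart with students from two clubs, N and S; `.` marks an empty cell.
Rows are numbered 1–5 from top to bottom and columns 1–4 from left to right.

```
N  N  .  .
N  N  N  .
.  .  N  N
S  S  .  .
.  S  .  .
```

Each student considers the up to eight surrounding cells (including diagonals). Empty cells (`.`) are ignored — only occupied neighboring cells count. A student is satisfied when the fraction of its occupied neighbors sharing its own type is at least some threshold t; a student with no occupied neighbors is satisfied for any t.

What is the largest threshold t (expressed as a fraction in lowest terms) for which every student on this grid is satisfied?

(1,1)N 3/3
(1,2)N 4/4
(2,1)N 3/3
(2,2)N 5/5
(2,3)N 4/4
(3,3)N 3/4
(3,4)N 2/2
(4,1)S 2/2
(4,2)S 2/3
(5,2)S 2/2
The smallest same-type fraction is 2/3 at (4,2), which reduces to 2/3. Any threshold above that leaves this student unsatisfied.

2/3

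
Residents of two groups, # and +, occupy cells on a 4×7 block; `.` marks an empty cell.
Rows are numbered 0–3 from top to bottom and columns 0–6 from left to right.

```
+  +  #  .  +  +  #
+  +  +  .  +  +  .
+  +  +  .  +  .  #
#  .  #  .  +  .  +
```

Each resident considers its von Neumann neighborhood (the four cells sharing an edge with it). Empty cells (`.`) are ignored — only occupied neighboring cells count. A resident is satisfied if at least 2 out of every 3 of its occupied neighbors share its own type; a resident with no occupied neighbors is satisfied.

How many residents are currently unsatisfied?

(0,0)+ 2/2 ok
(0,1)+ 2/3 ok
(0,2)# 0/2 unhappy
(0,4)+ 2/2 ok
(0,5)+ 2/3 ok
(0,6)# 0/1 unhappy
(1,0)+ 3/3 ok
(1,1)+ 4/4 ok
(1,2)+ 2/3 ok
(1,4)+ 3/3 ok
(1,5)+ 2/2 ok
(2,0)+ 2/3 ok
(2,1)+ 3/3 ok
(2,2)+ 2/3 ok
(2,4)+ 2/2 ok
(2,6)# 0/1 unhappy
(3,0)# 0/1 unhappy
(3,2)# 0/1 unhappy
(3,4)+ 1/1 ok
(3,6)+ 0/1 unhappy
Unsatisfied: (0,2), (0,6), (2,6), (3,0), (3,2), (3,6) — 6 in total.

6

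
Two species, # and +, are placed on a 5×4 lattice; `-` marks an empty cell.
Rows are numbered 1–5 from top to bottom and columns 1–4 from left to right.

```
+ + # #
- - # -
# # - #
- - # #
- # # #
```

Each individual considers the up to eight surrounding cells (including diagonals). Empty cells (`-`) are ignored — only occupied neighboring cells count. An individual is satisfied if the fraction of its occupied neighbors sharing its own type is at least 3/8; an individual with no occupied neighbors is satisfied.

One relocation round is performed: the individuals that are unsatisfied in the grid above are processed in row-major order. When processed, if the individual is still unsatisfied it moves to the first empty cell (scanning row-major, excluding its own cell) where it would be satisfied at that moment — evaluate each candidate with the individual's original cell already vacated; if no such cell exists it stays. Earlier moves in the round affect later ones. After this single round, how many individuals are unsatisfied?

1

Initially unsatisfied (in order): (1,2).
  (1,2): no empty cell satisfies it; stays.
Resulting grid:
+ + # #
- - # -
# # - #
- - # #
- # # #
Unsatisfied now: (1,2).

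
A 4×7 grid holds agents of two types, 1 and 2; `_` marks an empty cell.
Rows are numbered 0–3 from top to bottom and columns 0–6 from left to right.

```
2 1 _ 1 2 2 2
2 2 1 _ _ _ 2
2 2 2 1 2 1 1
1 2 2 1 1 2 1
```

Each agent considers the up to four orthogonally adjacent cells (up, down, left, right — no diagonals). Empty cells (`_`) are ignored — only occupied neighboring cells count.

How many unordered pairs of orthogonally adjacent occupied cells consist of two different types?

16

Scan each occupied cell's neighbors to the right and below so each pair is counted once.
From row 0: 3 unlike of 7 pairs (running 3/7).
From row 1: 3 unlike of 6 pairs (running 6/13).
From row 2: 6 unlike of 13 pairs (running 12/26).
From row 3: 4 unlike of 6 pairs (running 16/32).
Total adjacent occupied pairs: 32; unlike-type pairs: 16.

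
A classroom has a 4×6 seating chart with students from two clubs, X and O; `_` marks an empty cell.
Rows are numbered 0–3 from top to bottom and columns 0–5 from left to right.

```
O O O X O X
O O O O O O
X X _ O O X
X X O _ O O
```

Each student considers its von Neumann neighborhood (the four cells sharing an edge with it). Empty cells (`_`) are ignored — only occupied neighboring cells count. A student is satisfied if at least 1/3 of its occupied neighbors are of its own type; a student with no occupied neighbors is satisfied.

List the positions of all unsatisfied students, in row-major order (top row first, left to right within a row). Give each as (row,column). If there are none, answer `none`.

(0,0)O 2/2 satisfied
(0,1)O 3/3 satisfied
(0,2)O 2/3 satisfied
(0,3)X 0/3 not
(0,4)O 1/3 satisfied
(0,5)X 0/2 not
(1,0)O 2/3 satisfied
(1,1)O 3/4 satisfied
(1,2)O 3/3 satisfied
(1,3)O 3/4 satisfied
(1,4)O 4/4 satisfied
(1,5)O 1/3 satisfied
(2,0)X 2/3 satisfied
(2,1)X 2/3 satisfied
(2,3)O 2/2 satisfied
(2,4)O 3/4 satisfied
(2,5)X 0/3 not
(3,0)X 2/2 satisfied
(3,1)X 2/3 satisfied
(3,2)O 0/1 not
(3,4)O 2/2 satisfied
(3,5)O 1/2 satisfied

(0,3), (0,5), (2,5), (3,2)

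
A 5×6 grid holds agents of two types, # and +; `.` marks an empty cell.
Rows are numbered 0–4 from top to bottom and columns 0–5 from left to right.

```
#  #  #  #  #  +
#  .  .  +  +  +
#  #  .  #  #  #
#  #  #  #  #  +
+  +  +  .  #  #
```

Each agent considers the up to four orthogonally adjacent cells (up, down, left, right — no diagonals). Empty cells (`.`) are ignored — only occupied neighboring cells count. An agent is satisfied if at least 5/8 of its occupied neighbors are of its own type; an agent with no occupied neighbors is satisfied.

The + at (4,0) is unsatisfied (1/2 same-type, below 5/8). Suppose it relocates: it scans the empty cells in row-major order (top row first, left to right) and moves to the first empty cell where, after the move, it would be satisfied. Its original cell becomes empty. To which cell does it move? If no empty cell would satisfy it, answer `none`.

none

Vacating (4,0). Empty cells in order:
  (1,1): 0/3 same-type → still unsatisfied.
  (1,2): 1/2 same-type → still unsatisfied.
  (2,2): 0/3 same-type → still unsatisfied.
  (4,3): 1/3 same-type → still unsatisfied.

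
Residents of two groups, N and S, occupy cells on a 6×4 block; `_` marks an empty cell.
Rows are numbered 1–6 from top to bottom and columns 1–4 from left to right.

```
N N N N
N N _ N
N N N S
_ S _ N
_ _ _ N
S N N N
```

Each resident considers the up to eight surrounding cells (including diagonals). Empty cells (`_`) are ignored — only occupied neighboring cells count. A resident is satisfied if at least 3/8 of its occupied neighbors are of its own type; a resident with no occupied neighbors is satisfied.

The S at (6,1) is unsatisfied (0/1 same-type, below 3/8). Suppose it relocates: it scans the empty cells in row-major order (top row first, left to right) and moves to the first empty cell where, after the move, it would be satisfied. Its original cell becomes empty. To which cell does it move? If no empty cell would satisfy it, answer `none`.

Vacating (6,1). Empty cells in order:
  (2,3): 1/8 same-type → still unsatisfied.
  (4,1): 1/3 same-type → still unsatisfied.
  (4,3): 2/6 same-type → still unsatisfied.
  (5,1): 1/2 same-type → satisfied — stop here.

(5,1)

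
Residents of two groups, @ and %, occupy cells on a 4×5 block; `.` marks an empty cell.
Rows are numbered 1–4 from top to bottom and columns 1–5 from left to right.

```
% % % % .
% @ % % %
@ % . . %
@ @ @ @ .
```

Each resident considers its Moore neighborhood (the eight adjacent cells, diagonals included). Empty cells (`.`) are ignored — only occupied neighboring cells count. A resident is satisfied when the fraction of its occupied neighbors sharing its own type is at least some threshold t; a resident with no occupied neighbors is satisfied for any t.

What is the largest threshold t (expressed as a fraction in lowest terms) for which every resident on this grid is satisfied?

1/7

(1,1)% 2/3
(1,2)% 4/5
(1,3)% 4/5
(1,4)% 4/4
(2,1)% 3/5
(2,2)@ 1/7
(2,3)% 5/6
(2,4)% 5/5
(2,5)% 3/3
(3,1)@ 3/5
(3,2)% 2/7
(3,5)% 2/3
(4,1)@ 2/3
(4,2)@ 3/4
(4,3)@ 2/3
(4,4)@ 1/2
The smallest same-type fraction is 1/7 at (2,2), which reduces to 1/7. Any threshold above that leaves this resident unsatisfied.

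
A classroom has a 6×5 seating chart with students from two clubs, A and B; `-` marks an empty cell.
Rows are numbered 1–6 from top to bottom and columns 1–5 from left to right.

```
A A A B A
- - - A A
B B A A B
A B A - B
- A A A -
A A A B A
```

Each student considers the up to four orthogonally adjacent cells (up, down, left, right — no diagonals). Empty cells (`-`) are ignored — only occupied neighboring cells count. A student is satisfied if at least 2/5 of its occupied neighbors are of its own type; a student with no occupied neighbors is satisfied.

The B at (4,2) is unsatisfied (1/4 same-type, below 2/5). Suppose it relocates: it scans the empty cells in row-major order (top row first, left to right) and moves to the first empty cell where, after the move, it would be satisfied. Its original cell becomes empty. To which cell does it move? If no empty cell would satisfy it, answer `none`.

Vacating (4,2). Empty cells in order:
  (2,1): 1/2 same-type → satisfied — stop here.

(2,1)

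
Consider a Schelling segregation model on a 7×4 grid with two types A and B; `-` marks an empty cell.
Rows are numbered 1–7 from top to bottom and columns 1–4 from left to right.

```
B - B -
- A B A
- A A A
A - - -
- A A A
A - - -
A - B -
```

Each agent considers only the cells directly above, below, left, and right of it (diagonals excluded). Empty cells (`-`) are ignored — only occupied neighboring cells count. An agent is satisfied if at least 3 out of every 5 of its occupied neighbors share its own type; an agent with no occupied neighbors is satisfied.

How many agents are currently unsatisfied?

3

(1,1)B 0/0 ok
(1,3)B 1/1 ok
(2,2)A 1/2 unhappy
(2,3)B 1/4 unhappy
(2,4)A 1/2 unhappy
(3,2)A 2/2 ok
(3,3)A 2/3 ok
(3,4)A 2/2 ok
(4,1)A 0/0 ok
(5,2)A 1/1 ok
(5,3)A 2/2 ok
(5,4)A 1/1 ok
(6,1)A 1/1 ok
(7,1)A 1/1 ok
(7,3)B 0/0 ok
Unsatisfied: (2,2), (2,3), (2,4) — 3 in total.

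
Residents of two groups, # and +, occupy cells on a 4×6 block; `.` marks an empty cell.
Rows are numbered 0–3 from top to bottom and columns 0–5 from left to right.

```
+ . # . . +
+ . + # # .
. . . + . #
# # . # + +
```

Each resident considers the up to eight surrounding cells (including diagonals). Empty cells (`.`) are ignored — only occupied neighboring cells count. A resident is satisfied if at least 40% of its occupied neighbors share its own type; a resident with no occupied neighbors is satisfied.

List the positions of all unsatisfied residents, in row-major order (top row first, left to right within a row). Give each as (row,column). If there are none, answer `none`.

(0,0)+ 1/1 ok
(0,2)# 1/2 ok
(0,5)+ 0/1 unhappy
(1,0)+ 1/1 ok
(1,2)+ 1/3 unhappy
(1,3)# 2/4 ok
(1,4)# 2/4 ok
(2,3)+ 2/5 ok
(2,5)# 1/3 unhappy
(3,0)# 1/1 ok
(3,1)# 1/1 ok
(3,3)# 0/2 unhappy
(3,4)+ 2/4 ok
(3,5)+ 1/2 ok

(0,5), (1,2), (2,5), (3,3)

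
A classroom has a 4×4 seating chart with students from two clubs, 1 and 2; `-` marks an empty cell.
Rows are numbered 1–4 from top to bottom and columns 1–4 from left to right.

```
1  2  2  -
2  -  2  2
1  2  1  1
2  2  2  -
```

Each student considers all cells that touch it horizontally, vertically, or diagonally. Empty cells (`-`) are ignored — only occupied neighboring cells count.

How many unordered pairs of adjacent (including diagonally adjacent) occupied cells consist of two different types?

Scan each occupied cell's neighbors to the right and below (and the two forward diagonals) so each pair is counted once.
From row 1: 2 unlike of 7 pairs (running 2/7).
From row 2: 5 unlike of 8 pairs (running 7/15).
From row 3: 7 unlike of 11 pairs (running 14/26).
From row 4: 0 unlike of 2 pairs (running 14/28).
Total adjacent occupied pairs: 28; unlike-type pairs: 14.

14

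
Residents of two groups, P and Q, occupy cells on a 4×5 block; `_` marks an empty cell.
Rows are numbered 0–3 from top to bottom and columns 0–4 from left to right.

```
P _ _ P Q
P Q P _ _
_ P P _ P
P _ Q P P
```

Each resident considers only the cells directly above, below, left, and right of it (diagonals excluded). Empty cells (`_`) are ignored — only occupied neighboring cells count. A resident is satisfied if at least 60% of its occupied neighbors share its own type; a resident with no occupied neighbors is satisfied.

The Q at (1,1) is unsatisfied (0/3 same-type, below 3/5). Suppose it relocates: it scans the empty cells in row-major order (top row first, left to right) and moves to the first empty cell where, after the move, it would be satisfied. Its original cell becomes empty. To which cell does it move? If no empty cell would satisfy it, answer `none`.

none

Vacating (1,1). Empty cells in order:
  (0,1): 0/1 same-type → still unsatisfied.
  (0,2): 0/2 same-type → still unsatisfied.
  (1,3): 0/2 same-type → still unsatisfied.
  (1,4): 1/2 same-type → still unsatisfied.
  (2,0): 0/3 same-type → still unsatisfied.
  (2,3): 0/3 same-type → still unsatisfied.
  (3,1): 1/3 same-type → still unsatisfied.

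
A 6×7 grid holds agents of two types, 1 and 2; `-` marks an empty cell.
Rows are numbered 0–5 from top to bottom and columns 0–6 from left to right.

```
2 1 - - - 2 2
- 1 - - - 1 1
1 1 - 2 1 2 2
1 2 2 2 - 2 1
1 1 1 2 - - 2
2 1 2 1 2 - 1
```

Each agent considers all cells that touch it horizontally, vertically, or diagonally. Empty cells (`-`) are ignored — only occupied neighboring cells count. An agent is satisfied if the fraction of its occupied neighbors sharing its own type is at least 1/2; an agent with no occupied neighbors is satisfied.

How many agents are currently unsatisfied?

(0,0)2 0/2 unhappy
(0,1)1 1/2 ok
(0,5)2 1/3 unhappy
(0,6)2 1/3 unhappy
(1,1)1 3/4 ok
(1,5)1 2/6 unhappy
(1,6)1 1/5 unhappy
(2,0)1 3/4 ok
(2,1)1 3/5 ok
(2,3)2 2/3 ok
(2,4)1 1/5 unhappy
(2,5)2 2/6 unhappy
(2,6)2 2/5 unhappy
(3,0)1 4/5 ok
(3,1)2 1/7 unhappy
(3,2)2 4/7 ok
(3,3)2 3/5 ok
(3,5)2 3/5 ok
(3,6)1 0/4 unhappy
(4,0)1 3/5 ok
(4,1)1 4/8 ok
(4,2)1 3/8 unhappy
(4,3)2 4/6 ok
(4,6)2 1/3 unhappy
(5,0)2 0/3 unhappy
(5,1)1 3/5 ok
(5,2)2 1/5 unhappy
(5,3)1 1/4 unhappy
(5,4)2 1/2 ok
(5,6)1 0/1 unhappy
Unsatisfied: (0,0), (0,5), (0,6), (1,5), (1,6), (2,4), (2,5), (2,6), (3,1), (3,6), (4,2), (4,6), (5,0), (5,2), (5,3), (5,6) — 16 in total.

16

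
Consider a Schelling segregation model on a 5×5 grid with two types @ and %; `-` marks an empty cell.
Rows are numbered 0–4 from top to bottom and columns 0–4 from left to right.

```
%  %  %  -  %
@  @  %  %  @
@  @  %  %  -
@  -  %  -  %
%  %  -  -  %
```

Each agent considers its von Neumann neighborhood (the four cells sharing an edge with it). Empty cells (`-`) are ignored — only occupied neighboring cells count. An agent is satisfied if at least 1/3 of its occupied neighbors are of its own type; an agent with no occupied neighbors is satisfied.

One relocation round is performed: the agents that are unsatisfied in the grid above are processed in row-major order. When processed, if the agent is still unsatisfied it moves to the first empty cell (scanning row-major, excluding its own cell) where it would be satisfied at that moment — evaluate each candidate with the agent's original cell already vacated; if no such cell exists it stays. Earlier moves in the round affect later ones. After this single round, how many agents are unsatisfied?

0

Initially unsatisfied (in order): (0,4), (1,4).
  (0,4) → (0,3).
  (1,4) → (3,1).
Resulting grid:
% % % % -
@ @ % % -
@ @ % % -
@ @ % - %
% % - - %
All satisfied now.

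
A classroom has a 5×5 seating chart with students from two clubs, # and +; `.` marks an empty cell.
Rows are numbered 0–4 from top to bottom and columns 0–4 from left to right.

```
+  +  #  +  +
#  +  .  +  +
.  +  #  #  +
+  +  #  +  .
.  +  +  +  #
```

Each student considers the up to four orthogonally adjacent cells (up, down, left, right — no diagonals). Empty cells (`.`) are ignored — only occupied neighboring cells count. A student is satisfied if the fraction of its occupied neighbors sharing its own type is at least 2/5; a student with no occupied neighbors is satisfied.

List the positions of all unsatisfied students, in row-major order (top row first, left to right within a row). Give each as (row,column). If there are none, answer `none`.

(0,2), (1,0), (2,3), (3,2), (3,3), (4,4)

Row 0: (0,0)+ 1/2 ✓ · (0,1)+ 2/3 ✓ · (0,2)# 0/2 ✗ · (0,3)+ 2/3 ✓ · (0,4)+ 2/2 ✓
Row 1: (1,0)# 0/2 ✗ · (1,1)+ 2/3 ✓ · (1,3)+ 2/3 ✓ · (1,4)+ 3/3 ✓
Row 2: (2,1)+ 2/3 ✓ · (2,2)# 2/3 ✓ · (2,3)# 1/4 ✗ · (2,4)+ 1/2 ✓
Row 3: (3,0)+ 1/1 ✓ · (3,1)+ 3/4 ✓ · (3,2)# 1/4 ✗ · (3,3)+ 1/3 ✗
Row 4: (4,1)+ 2/2 ✓ · (4,2)+ 2/3 ✓ · (4,3)+ 2/3 ✓ · (4,4)# 0/1 ✗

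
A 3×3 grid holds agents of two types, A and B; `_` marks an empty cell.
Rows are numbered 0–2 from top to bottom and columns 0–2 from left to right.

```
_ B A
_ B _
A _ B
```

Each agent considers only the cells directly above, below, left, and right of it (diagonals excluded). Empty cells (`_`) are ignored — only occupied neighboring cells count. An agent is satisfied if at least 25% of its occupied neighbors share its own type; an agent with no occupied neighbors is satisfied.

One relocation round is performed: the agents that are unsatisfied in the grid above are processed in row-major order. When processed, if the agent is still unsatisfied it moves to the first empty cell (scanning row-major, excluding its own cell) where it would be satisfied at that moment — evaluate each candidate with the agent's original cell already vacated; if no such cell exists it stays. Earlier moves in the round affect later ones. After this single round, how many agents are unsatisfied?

0

Initially unsatisfied (in order): (0,2).
  (0,2) → (1,0).
Resulting grid:
_ B _
A B _
A _ B
All satisfied now.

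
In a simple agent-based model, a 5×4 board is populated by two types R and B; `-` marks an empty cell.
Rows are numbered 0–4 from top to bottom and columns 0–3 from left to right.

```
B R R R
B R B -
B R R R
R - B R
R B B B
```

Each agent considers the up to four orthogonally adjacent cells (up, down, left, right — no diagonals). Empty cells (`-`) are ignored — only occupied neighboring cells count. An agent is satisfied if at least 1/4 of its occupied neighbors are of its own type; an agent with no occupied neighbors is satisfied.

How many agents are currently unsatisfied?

1

Row 0: (0,0)B 1/2 ✓ · (0,1)R 2/3 ✓ · (0,2)R 2/3 ✓ · (0,3)R 1/1 ✓
Row 1: (1,0)B 2/3 ✓ · (1,1)R 2/4 ✓ · (1,2)B 0/3 ✗
Row 2: (2,0)B 1/3 ✓ · (2,1)R 2/3 ✓ · (2,2)R 2/4 ✓ · (2,3)R 2/2 ✓
Row 3: (3,0)R 1/2 ✓ · (3,2)B 1/3 ✓ · (3,3)R 1/3 ✓
Row 4: (4,0)R 1/2 ✓ · (4,1)B 1/2 ✓ · (4,2)B 3/3 ✓ · (4,3)B 1/2 ✓
Unsatisfied: (1,2) — 1 in total.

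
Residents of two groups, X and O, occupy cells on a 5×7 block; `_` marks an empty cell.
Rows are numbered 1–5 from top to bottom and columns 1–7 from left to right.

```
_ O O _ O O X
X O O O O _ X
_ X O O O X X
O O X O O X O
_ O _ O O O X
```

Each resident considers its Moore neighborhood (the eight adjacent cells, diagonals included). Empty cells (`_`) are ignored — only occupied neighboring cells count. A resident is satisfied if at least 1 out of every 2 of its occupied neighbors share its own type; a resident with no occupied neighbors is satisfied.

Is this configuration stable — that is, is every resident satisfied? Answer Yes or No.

Row 1: (1,2)O 3/4 ✓ · (1,3)O 4/4 ✓ · (1,5)O 3/3 ✓ · (1,6)O 2/4 ✓ · (1,7)X 1/2 ✓
Row 2: (2,1)X 1/3 ✗ · (2,2)O 4/6 ✓ · (2,3)O 6/7 ✓ · (2,4)O 7/7 ✓ · (2,5)O 5/6 ✓ · (2,7)X 3/4 ✓
Row 3: (3,2)X 2/7 ✗ · (3,3)O 6/8 ✓ · (3,4)O 7/8 ✓ · (3,5)O 5/7 ✓ · (3,6)X 3/7 ✗ · (3,7)X 3/4 ✓
Row 4: (4,1)O 2/3 ✓ · (4,2)O 3/5 ✓ · (4,3)X 1/7 ✗ · (4,4)O 6/7 ✓ · (4,5)O 6/8 ✓ · (4,6)X 3/8 ✗ · (4,7)O 1/5 ✗
Row 5: (5,2)O 2/3 ✓ · (5,4)O 3/4 ✓ · (5,5)O 4/5 ✓ · (5,6)O 3/5 ✓ · (5,7)X 1/3 ✗
For instance (2,1) has only 1/3 same-type neighbors, below 1/2.

No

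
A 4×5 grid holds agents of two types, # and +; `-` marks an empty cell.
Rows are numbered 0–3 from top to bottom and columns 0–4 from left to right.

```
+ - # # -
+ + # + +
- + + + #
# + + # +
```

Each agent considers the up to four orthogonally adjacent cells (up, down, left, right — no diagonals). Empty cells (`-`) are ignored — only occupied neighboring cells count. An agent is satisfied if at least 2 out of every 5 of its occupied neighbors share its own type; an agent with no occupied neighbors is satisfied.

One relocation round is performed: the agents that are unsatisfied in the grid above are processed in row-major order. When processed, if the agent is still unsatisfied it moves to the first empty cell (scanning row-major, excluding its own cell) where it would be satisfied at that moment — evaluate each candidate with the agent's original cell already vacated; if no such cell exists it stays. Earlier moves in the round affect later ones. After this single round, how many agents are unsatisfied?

4

Initially unsatisfied (in order): (1,2), (2,4), (3,0), (3,3), (3,4).
  (1,2) → (0,4).
  (2,4): no empty cell satisfies it; stays.
  (3,0): no empty cell satisfies it; stays.
  (3,3): no empty cell satisfies it; stays.
  (3,4) → (0,1).
Resulting grid:
+ + # # #
+ + - + +
- + + + #
# + + # -
Unsatisfied now: (1,4), (2,4), (3,0), (3,3).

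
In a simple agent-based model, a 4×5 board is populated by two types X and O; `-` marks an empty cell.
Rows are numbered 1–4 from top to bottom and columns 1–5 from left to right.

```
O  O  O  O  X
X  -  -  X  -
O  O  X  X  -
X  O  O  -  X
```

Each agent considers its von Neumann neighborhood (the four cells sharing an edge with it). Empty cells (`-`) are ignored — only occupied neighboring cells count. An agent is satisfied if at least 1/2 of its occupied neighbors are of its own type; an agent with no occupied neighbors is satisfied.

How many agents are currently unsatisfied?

Row 1: (1,1)O 1/2 ok · (1,2)O 2/2 ok · (1,3)O 2/2 ok · (1,4)O 1/3 unhappy · (1,5)X 0/1 unhappy
Row 2: (2,1)X 0/2 unhappy · (2,4)X 1/2 ok
Row 3: (3,1)O 1/3 unhappy · (3,2)O 2/3 ok · (3,3)X 1/3 unhappy · (3,4)X 2/2 ok
Row 4: (4,1)X 0/2 unhappy · (4,2)O 2/3 ok · (4,3)O 1/2 ok · (4,5)X 0/0 ok
Unsatisfied: (1,4), (1,5), (2,1), (3,1), (3,3), (4,1) — 6 in total.

6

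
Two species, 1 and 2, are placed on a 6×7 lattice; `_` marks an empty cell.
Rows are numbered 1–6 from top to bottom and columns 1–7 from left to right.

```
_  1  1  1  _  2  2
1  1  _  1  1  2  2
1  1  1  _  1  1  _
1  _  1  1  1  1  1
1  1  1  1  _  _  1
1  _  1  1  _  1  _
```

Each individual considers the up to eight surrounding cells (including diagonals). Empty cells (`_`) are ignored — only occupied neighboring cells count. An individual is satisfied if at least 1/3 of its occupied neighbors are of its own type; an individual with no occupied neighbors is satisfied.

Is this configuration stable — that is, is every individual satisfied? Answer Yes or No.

Yes

(1,2)1 3/3 ✓
(1,3)1 4/4 ✓
(1,4)1 3/3 ✓
(1,6)2 3/4 ✓
(1,7)2 3/3 ✓
(2,1)1 4/4 ✓
(2,2)1 6/6 ✓
(2,4)1 5/5 ✓
(2,5)1 4/6 ✓
(2,6)2 3/6 ✓
(2,7)2 3/4 ✓
(3,1)1 4/4 ✓
(3,2)1 6/6 ✓
(3,3)1 5/5 ✓
(3,5)1 6/7 ✓
(3,6)1 5/7 ✓
(4,1)1 4/4 ✓
(4,3)1 6/6 ✓
(4,4)1 6/6 ✓
(4,5)1 5/5 ✓
(4,6)1 5/5 ✓
(4,7)1 3/3 ✓
(5,1)1 3/3 ✓
(5,2)1 6/6 ✓
(5,3)1 6/6 ✓
(5,4)1 6/6 ✓
(5,7)1 3/3 ✓
(6,1)1 2/2 ✓
(6,3)1 4/4 ✓
(6,4)1 3/3 ✓
(6,6)1 1/1 ✓
All meet the threshold, so the configuration is stable.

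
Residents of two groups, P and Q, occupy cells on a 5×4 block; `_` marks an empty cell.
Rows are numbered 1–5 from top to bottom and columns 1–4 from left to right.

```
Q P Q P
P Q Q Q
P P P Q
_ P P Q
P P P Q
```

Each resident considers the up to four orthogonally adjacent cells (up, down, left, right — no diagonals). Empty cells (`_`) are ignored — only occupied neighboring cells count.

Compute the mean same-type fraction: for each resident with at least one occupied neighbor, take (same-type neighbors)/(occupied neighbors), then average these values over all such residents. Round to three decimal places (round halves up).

Row 1: (1,1)Q 0/2 · (1,2)P 0/3 · (1,3)Q 1/3 · (1,4)P 0/2
Row 2: (2,1)P 1/3 · (2,2)Q 1/4 · (2,3)Q 3/4 · (2,4)Q 2/3
Row 3: (3,1)P 2/2 · (3,2)P 3/4 · (3,3)P 2/4 · (3,4)Q 2/3
Row 4: (4,2)P 3/3 · (4,3)P 3/4 · (4,4)Q 2/3
Row 5: (5,1)P 1/1 · (5,2)P 3/3 · (5,3)P 2/3 · (5,4)Q 1/2
Sum over 19 residents: 0/2 + 0/3 + 1/3 + 0/2 + 1/3 + 1/4 + 3/4 + 2/3 + 2/2 + 3/4 + 2/4 + 2/3 + 3/3 + 3/4 + 2/3 + 1/1 + 3/3 + 2/3 + 1/2 = 65/6; mean = 65/6 ÷ 19 = 65/114 = 0.570175… → 0.570.

0.570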